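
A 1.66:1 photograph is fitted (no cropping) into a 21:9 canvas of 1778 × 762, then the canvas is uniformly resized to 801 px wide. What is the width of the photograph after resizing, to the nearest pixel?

570 px

At 1778×762 the photograph is height-limited, so width = 762 × 1.660 ≈ 1264.92 px.
The frame scales by 801/1778 = 0.4505; 1264.92 × 0.4505 ≈ 569.85 px.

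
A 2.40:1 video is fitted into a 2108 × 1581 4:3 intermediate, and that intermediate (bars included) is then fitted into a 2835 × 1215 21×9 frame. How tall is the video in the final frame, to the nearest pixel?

2.40:1 in 2108×1581: fills the width, so the video is 2108.00 × 878.33.
The 4:3 canvas is height-limited in 2835×1215, giving 1620.00 × 1215.00; scale factor 0.7685.
So the video's height is 878.33 × 0.7685 ≈ 675.00.

675 px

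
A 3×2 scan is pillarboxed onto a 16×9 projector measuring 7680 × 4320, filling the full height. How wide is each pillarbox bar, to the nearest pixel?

That makes the image 6480.00 px wide (4320 × 3/2).
Leftover width: 7680 − 6480.00 = 1200.00 px → 600.00 each side.

600 px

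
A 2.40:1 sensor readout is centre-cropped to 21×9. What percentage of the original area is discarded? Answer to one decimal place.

The height stays; only width is cut (since 21×9 is narrower than 2.40:1).
Fraction kept = (2.333)/(2.400) ≈ 97.22%, so 2.78% is lost.

2.8%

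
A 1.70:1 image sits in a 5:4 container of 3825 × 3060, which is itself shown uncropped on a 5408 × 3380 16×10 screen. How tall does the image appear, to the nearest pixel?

First fit — 1.70:1 into 3825×3060 spans the width: 3825.00 × 2250.00.
The 5:4 canvas is height-limited in 5408×3380, giving 4225.00 × 3380.00; scale factor 1.1046.
So the image's height is 2250.00 × 1.1046 ≈ 2485.29.

2485 px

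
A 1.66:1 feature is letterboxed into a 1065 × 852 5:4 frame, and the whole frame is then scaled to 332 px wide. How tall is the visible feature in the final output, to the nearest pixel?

200 px

At 1065×852 the feature is width-limited, so height = 1065 / 1.660 ≈ 641.57 px.
Resizing to 332 px wide multiplies everything by 0.3117: 641.57 → 200.00 px.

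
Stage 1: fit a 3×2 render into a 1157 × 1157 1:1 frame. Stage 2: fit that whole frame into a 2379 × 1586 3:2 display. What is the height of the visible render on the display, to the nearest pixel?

1057 px

First fit — 3×2 into 1157×1157 spans the width: 1157.00 × 771.33.
1:1 in 2379×1586: fills the height, so the intermediate becomes 1586.00 × 1586.00 — a scale of ×1.3708.
The render scales with it: height 771.33 × 1.3708 ≈ 1057.33.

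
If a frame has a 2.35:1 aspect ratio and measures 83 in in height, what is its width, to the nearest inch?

83 × 2.350 = 195.05.

195 in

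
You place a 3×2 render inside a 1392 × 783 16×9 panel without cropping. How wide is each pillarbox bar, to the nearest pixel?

3×2 is narrower than 16×9, so it spans the full height.
That makes the image 1174.50 px wide (783 × 3/2).
Leftover width: 1392 − 1174.50 = 217.50 px → 108.75 each side.

109 px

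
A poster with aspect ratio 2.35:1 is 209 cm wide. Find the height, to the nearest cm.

Height = 209 / 2.350 = 88.94.

89 cm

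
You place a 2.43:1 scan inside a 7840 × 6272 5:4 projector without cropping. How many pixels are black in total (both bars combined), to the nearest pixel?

2.43:1 is wider than 5:4, so it spans the full width.
The scan is 7840 / 2.430 ≈ 3226.3374 px tall.
6272 − 3226.3374 = 3045.6626 px of bars.
Across the 7840-px span: 3045.6626 × 7840 ≈ 23877994 px.

23877994 pixels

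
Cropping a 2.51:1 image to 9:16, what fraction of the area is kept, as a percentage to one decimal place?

22.4%

The height stays; only width is cut (since 9:16 is narrower than 2.51:1).
(0.562)/(2.510) ≈ 0.224 of the area survives.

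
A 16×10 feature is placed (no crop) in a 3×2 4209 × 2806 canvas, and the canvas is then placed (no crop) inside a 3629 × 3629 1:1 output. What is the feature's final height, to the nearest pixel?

2268 px

First fit — 16×10 into 4209×2806 spans the width: 4209.00 × 2630.62.
3×2 in 3629×3629: fills the width, so the intermediate becomes 3629.00 × 2419.33 — a scale of ×0.8622.
The feature scales with it: height 2630.62 × 0.8622 ≈ 2268.12.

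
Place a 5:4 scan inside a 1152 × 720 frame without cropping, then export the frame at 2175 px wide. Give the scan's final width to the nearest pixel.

1699 px

In the 1152×720 frame the scan fills the height: width = 720 × 5/4 ≈ 900.00 px.
The frame scales by 2175/1152 = 1.8880; 900.00 × 1.8880 ≈ 1699.22 px.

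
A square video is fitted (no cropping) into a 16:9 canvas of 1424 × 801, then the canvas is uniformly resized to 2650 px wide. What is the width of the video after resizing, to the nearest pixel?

At 1424×801 the video is height-limited, so width = 801 × 1/1 ≈ 801.00 px.
The frame scales by 2650/1424 = 1.8610; 801.00 × 1.8610 ≈ 1490.62 px.

1491 px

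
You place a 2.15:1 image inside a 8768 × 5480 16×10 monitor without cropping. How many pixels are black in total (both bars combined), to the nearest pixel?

12291513 pixels

2.15:1 (2.150) > 16×10 (1.600), so the image fills the width.
Content height = 8768 / 2.150 ≈ 4078.1395 px.
5480 − 4078.1395 = 1401.8605 px of bars.
Bar area = 1401.8605 × 8768 ≈ 12291513 px.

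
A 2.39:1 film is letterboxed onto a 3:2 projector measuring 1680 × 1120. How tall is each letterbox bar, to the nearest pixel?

Since 2.390 > 1.500, the film is width-limited.
That makes the image 702.93 px tall (1680 / 2.390).
1120 − 702.93 = 417.07 px of bars (208.54 each).

209 px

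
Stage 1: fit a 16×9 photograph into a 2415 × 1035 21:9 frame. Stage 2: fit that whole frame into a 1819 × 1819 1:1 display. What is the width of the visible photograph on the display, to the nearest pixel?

1386 px

First fit — 16×9 into 2415×1035 spans the height: 1840.00 × 1035.00.
21:9 in 1819×1819: fills the width, so the intermediate becomes 1819.00 × 779.57 — a scale of ×0.7532.
The photograph scales with it: width 1840.00 × 0.7532 ≈ 1385.90.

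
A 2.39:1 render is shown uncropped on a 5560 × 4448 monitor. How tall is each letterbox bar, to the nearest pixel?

2.39:1 is wider than 5:4, so it spans the full width.
Content height = 5560 / 2.390 ≈ 2326.36 px.
Black = 4448 − 2326.36 = 2121.64 px, or 1060.82 per bar.

1061 px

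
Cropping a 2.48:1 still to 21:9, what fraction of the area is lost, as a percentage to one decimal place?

21:9 is narrower than 2.48:1, so the crop keeps the full height and trims the width.
Area ratio = (2.333)/(2.480) = 94.09%; the remaining 5.91% is cropped out.

5.9%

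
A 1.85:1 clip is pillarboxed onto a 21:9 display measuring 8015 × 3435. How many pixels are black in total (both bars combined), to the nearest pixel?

5702959 pixels

Since 1.850 < 2.333, the clip is height-limited.
The clip is 3435 × 1.850 ≈ 6354.7500 px wide.
Black = 8015 − 6354.7500 = 1660.2500 px.
Across the 3435-px span: 1660.2500 × 3435 ≈ 5702959 px.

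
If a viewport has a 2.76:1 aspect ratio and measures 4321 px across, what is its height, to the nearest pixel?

At 2.76:1, 4321 / 2.760 ≈ 1565.58.

1566 px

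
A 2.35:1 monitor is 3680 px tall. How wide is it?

Width = 3680 × 2.350 = 8648.

8648 px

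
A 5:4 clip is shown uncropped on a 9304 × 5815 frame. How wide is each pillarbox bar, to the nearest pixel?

Since 1.250 < 1.600, the clip is height-limited.
Content width = 5815 × 5/4 ≈ 7268.75 px.
9304 − 7268.75 = 2035.25 px of bars (1017.62 each).

1018 px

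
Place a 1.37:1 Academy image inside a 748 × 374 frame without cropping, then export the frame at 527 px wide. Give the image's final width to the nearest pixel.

In the 748×374 frame the image fills the height: width = 374 × 1.370 ≈ 512.38 px.
Scaling 748 → 527 is ×0.7045, so the width becomes 512.38 × 0.7045 ≈ 361.00 px.

361 px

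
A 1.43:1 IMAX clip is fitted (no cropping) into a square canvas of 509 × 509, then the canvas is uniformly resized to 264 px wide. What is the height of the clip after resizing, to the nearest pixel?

At 509×509 the clip is width-limited, so height = 509 / 1.430 ≈ 355.94 px.
Scaling 509 → 264 is ×0.5187, so the height becomes 355.94 × 0.5187 ≈ 184.62 px.

185 px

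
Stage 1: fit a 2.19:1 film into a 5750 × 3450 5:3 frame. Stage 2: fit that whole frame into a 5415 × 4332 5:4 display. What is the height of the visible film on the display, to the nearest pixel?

Inside the 5750×3450 canvas the film is width-limited at 5750.00 × 2625.57.
Second fit — the 5:3 canvas into 5415×4332 spans the width: 5415.00 × 3249.00 (×0.9417 from 5750×3450).
Applying the same ×0.9417: 2625.57 → 2472.60.

2473 px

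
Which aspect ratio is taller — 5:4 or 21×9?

5:4 = 1.25 and 21×9 = 2.333; 2.333 > 1.25. The smaller width-to-height ratio is the taller frame.

5:4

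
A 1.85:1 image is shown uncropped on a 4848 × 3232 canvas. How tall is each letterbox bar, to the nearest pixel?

1.85:1 is wider than 3:2, so it spans the full width.
The image is 4848 / 1.850 ≈ 2620.54 px tall.
Black = 3232 − 2620.54 = 611.46 px, or 305.73 per bar.

306 px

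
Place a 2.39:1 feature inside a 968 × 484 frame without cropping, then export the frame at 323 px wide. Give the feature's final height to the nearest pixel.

In the 968×484 frame the feature fills the width: height = 968 / 2.390 ≈ 405.02 px.
Scaling 968 → 323 is ×0.3337, so the height becomes 405.02 × 0.3337 ≈ 135.15 px.

135 px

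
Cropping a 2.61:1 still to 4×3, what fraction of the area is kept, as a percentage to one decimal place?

The height stays; only width is cut (since 4×3 is narrower than 2.61:1).
(1.333)/(2.610) ≈ 0.511 of the area survives.

51.1%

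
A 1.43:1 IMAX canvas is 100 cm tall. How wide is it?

Width = 100 × 1.430 = 143.

143 cm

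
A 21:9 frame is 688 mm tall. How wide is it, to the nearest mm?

1605 mm

688 × 21/9 = 1605.33.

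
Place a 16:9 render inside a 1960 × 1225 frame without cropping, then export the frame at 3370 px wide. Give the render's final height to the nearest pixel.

1896 px

At 1960×1225 the render is width-limited, so height = 1960 × 9/16 ≈ 1102.50 px.
Scaling 1960 → 3370 is ×1.7194, so the height becomes 1102.50 × 1.7194 ≈ 1895.62 px.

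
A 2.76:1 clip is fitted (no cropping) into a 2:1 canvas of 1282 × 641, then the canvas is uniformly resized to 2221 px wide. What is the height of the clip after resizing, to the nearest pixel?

At 1282×641 the clip is width-limited, so height = 1282 / 2.760 ≈ 464.49 px.
Resizing to 2221 px wide multiplies everything by 1.7324: 464.49 → 804.71 px.

805 px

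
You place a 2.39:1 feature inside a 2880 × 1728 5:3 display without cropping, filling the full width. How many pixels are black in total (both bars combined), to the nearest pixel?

1506180 pixels

That makes the image 1205.0209 px tall (2880 / 2.390).
Black = 1728 − 1205.0209 = 522.9791 px.
Bar area = 522.9791 × 2880 ≈ 1506180 px.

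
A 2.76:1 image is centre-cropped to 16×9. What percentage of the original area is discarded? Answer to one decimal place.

35.6%

The height stays; only width is cut (since 16×9 is narrower than 2.76:1).
(1.778)/(2.760) ≈ 0.644 of the area survives, leaving 35.59% discarded.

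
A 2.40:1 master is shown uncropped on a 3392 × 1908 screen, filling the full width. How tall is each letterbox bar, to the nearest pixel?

Content height = 3392 / 2.400 ≈ 1413.33 px.
1908 − 1413.33 = 494.67 px of bars (247.33 each).

247 px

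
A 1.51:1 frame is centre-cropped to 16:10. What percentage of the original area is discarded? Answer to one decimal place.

5.6%

The width stays; only height is cut (since 16:10 is wider than 1.51:1).
Area ratio = (1.510)/(1.600) = 94.38%; the remaining 5.62% is cropped out.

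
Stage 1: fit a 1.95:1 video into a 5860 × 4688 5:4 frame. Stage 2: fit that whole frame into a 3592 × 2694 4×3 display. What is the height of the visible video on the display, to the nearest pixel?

1.95:1 in 5860×4688: fills the width, so the video is 5860.00 × 3005.13.
Second fit — the 5:4 canvas into 3592×2694 spans the height: 3367.50 × 2694.00 (×0.5747 from 5860×4688).
The video scales with it: height 3005.13 × 0.5747 ≈ 1726.92.

1727 px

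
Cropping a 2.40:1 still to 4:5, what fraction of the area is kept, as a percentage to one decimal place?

33.3%

4:5 is narrower than 2.40:1, so the crop keeps the full height and trims the width.
Fraction kept = (0.800)/(2.400) ≈ 33.33%.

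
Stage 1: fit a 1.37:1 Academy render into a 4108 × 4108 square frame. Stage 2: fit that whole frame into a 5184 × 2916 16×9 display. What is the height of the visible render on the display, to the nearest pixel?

2128 px

1.37:1 Academy in 4108×4108: fills the width, so the render is 4108.00 × 2998.54.
Second fit — the square canvas into 5184×2916 spans the height: 2916.00 × 2916.00 (×0.7098 from 4108×4108).
The render scales with it: height 2998.54 × 0.7098 ≈ 2128.47.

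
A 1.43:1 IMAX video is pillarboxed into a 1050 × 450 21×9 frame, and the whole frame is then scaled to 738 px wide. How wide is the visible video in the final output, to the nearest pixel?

452 px

Fitted into 1050×450, the video spans the height; its width is 450 × 1.430 ≈ 643.50 px.
Scaling 1050 → 738 is ×0.7029, so the width becomes 643.50 × 0.7029 ≈ 452.29 px.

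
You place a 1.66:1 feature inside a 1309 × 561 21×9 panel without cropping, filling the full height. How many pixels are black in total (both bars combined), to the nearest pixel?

Content width = 561 × 1.660 ≈ 931.2600 px.
1309 − 931.2600 = 377.7400 px of bars.
Bar area = 377.7400 × 561 ≈ 211912 px.

211912 pixels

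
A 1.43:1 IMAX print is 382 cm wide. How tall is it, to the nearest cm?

267 cm

382 / 1.430 = 267.13.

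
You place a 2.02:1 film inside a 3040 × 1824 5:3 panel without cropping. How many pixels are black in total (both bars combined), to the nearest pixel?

969910 pixels

Since 2.020 > 1.667, the film is width-limited.
The film is 3040 / 2.020 ≈ 1504.9505 px tall.
Leftover height: 1824 − 1504.9505 = 319.0495 px.
Bar area = 319.0495 × 3040 ≈ 969910 px.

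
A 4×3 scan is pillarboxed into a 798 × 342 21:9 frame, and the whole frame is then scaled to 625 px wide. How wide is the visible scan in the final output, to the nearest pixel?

Fitted into 798×342, the scan spans the height; its width is 342 × 4/3 ≈ 456.00 px.
Resizing to 625 px wide multiplies everything by 0.7832: 456.00 → 357.14 px.

357 px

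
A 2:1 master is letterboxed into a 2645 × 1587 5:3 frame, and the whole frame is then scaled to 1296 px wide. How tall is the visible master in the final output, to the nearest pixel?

648 px

At 2645×1587 the master is width-limited, so height = 2645 × 1/2 ≈ 1322.50 px.
The frame scales by 1296/2645 = 0.4900; 1322.50 × 0.4900 ≈ 648.00 px.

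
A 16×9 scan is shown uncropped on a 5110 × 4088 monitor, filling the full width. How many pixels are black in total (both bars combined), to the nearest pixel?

That makes the image 2874.3750 px tall (5110 × 9/16).
4088 − 2874.3750 = 1213.6250 px of bars.
Bar area = 1213.6250 × 5110 ≈ 6201624 px.

6201624 pixels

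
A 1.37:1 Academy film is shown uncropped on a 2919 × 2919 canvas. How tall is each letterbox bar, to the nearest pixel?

1.37:1 Academy is wider than 1:1, so it spans the full width.
That makes the image 2130.66 px tall (2919 / 1.370).
Leftover height: 2919 − 2130.66 = 788.34 px → 394.17 each side.

394 px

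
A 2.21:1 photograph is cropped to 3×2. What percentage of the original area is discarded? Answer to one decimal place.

The height stays; only width is cut (since 3×2 is narrower than 2.21:1).
(1.500)/(2.210) ≈ 0.679 of the area survives, leaving 32.13% discarded.

32.1%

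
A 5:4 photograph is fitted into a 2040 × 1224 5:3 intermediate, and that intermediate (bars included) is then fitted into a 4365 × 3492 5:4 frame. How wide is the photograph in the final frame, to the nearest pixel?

3274 px

Inside the 2040×1224 canvas the photograph is height-limited at 1530.00 × 1224.00.
Second fit — the 5:3 canvas into 4365×3492 spans the width: 4365.00 × 2619.00 (×2.1397 from 2040×1224).
So the photograph's width is 1530.00 × 2.1397 ≈ 3273.75.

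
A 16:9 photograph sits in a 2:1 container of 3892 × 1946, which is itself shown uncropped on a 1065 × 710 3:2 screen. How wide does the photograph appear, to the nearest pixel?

16:9 in 3892×1946: fills the height, so the photograph is 3459.56 × 1946.00.
2:1 in 1065×710: fills the width, so the intermediate becomes 1065.00 × 532.50 — a scale of ×0.2736.
Applying the same ×0.2736: 3459.56 → 946.67.

947 px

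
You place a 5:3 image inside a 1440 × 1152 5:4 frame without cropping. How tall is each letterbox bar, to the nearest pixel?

144 px

5:3 (1.667) > 5:4 (1.250), so the image fills the width.
Content height = 1440 × 3/5 ≈ 864.00 px.
1152 − 864.00 = 288.00 px of bars (144.00 each).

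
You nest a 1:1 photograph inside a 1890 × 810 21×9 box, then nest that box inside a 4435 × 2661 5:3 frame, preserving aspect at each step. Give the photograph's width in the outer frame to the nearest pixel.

First fit — 1:1 into 1890×810 spans the height: 810.00 × 810.00.
21×9 in 4435×2661: fills the width, so the intermediate becomes 4435.00 × 1900.71 — a scale of ×2.3466.
So the photograph's width is 810.00 × 2.3466 ≈ 1900.71.

1901 px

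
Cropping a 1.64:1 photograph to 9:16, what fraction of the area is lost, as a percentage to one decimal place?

65.7%

9:16 is narrower than 1.64:1, so the crop keeps the full height and trims the width.
Fraction kept = (0.562)/(1.640) ≈ 34.30%, so 65.70% is lost.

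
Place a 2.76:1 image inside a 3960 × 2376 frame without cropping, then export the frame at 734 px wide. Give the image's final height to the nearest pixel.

Fitted into 3960×2376, the image spans the width; its height is 3960 / 2.760 ≈ 1434.78 px.
Resizing to 734 px wide multiplies everything by 0.1854: 1434.78 → 265.94 px.

266 px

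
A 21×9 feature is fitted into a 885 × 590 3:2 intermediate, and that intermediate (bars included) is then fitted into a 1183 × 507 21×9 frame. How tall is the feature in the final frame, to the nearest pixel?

21×9 in 885×590: fills the width, so the feature is 885.00 × 379.29.
Second fit — the 3:2 canvas into 1183×507 spans the height: 760.50 × 507.00 (×0.8593 from 885×590).
Applying the same ×0.8593: 379.29 → 325.93.

326 px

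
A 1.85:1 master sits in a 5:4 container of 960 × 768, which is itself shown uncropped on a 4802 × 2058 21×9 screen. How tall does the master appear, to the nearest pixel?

1391 px

First fit — 1.85:1 into 960×768 spans the width: 960.00 × 518.92.
Second fit — the 5:4 canvas into 4802×2058 spans the height: 2572.50 × 2058.00 (×2.6797 from 960×768).
So the master's height is 518.92 × 2.6797 ≈ 1390.54.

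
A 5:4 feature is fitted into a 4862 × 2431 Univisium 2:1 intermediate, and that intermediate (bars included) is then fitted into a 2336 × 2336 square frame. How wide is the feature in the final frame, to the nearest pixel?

1460 px

5:4 in 4862×2431: fills the height, so the feature is 3038.75 × 2431.00.
Second fit — the Univisium 2:1 canvas into 2336×2336 spans the width: 2336.00 × 1168.00 (×0.4805 from 4862×2431).
Applying the same ×0.4805: 3038.75 → 1460.00.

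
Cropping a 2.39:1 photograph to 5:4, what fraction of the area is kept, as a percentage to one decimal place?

Going from 2.39:1 to 5:4 means cutting width while keeping height.
Area ratio = (1.250)/(2.390) = 52.30% retained.

52.3%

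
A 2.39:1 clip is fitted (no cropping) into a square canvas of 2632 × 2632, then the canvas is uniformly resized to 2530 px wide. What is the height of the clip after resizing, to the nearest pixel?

In the 2632×2632 frame the clip fills the width: height = 2632 / 2.390 ≈ 1101.26 px.
Resizing to 2530 px wide multiplies everything by 0.9612: 1101.26 → 1058.58 px.

1059 px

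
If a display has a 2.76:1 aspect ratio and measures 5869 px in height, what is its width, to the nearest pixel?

16198 px

Width = 5869 × 2.760 = 16198.44.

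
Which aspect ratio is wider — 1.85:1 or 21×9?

1.85 and 21×9 = 2.333; 2.333 > 1.85.

21×9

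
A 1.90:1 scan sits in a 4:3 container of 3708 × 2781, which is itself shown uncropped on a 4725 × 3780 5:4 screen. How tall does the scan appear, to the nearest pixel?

2487 px

First fit — 1.90:1 into 3708×2781 spans the width: 3708.00 × 1951.58.
The 4:3 canvas is width-limited in 4725×3780, giving 4725.00 × 3543.75; scale factor 1.2743.
So the scan's height is 1951.58 × 1.2743 ≈ 2486.84.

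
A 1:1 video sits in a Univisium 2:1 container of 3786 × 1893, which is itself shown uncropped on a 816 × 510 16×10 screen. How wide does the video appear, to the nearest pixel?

First fit — 1:1 into 3786×1893 spans the height: 1893.00 × 1893.00.
Univisium 2:1 in 816×510: fills the width, so the intermediate becomes 816.00 × 408.00 — a scale of ×0.2155.
So the video's width is 1893.00 × 0.2155 ≈ 408.00.

408 px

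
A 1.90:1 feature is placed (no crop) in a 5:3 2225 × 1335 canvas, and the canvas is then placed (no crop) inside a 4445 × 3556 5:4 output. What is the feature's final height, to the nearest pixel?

1.90:1 in 2225×1335: fills the width, so the feature is 2225.00 × 1171.05.
5:3 in 4445×3556: fills the width, so the intermediate becomes 4445.00 × 2667.00 — a scale of ×1.9978.
So the feature's height is 1171.05 × 1.9978 ≈ 2339.47.

2339 px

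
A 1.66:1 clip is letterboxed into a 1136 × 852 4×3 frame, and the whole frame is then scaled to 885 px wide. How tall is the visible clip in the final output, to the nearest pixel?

At 1136×852 the clip is width-limited, so height = 1136 / 1.660 ≈ 684.34 px.
Scaling 1136 → 885 is ×0.7790, so the height becomes 684.34 × 0.7790 ≈ 533.13 px.

533 px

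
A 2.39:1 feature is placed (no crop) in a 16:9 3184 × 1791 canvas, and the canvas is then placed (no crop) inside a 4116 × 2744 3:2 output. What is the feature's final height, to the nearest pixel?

Inside the 3184×1791 canvas the feature is width-limited at 3184.00 × 1332.22.
Second fit — the 16:9 canvas into 4116×2744 spans the width: 4116.00 × 2315.25 (×1.2927 from 3184×1791).
So the feature's height is 1332.22 × 1.2927 ≈ 1722.18.

1722 px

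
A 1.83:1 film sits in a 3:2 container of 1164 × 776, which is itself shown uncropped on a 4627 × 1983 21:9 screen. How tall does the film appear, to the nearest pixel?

First fit — 1.83:1 into 1164×776 spans the width: 1164.00 × 636.07.
Second fit — the 3:2 canvas into 4627×1983 spans the height: 2974.50 × 1983.00 (×2.5554 from 1164×776).
So the film's height is 636.07 × 2.5554 ≈ 1625.41.

1625 px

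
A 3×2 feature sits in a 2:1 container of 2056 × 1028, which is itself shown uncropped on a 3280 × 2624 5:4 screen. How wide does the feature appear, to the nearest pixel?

2460 px

3×2 in 2056×1028: fills the height, so the feature is 1542.00 × 1028.00.
The 2:1 canvas is width-limited in 3280×2624, giving 3280.00 × 1640.00; scale factor 1.5953.
So the feature's width is 1542.00 × 1.5953 ≈ 2460.00.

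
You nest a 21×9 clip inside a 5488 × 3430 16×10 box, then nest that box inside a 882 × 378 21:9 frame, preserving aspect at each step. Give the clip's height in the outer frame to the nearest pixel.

First fit — 21×9 into 5488×3430 spans the width: 5488.00 × 2352.00.
16×10 in 882×378: fills the height, so the intermediate becomes 604.80 × 378.00 — a scale of ×0.1102.
The clip scales with it: height 2352.00 × 0.1102 ≈ 259.20.

259 px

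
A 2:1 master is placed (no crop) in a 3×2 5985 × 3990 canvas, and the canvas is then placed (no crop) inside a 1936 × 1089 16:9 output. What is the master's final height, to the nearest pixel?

Inside the 5985×3990 canvas the master is width-limited at 5985.00 × 2992.50.
The 3×2 canvas is height-limited in 1936×1089, giving 1633.50 × 1089.00; scale factor 0.2729.
Applying the same ×0.2729: 2992.50 → 816.75.

817 px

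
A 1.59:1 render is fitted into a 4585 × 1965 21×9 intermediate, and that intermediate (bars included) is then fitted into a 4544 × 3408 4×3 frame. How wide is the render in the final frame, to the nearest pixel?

3096 px

1.59:1 in 4585×1965: fills the height, so the render is 3124.35 × 1965.00.
Second fit — the 21×9 canvas into 4544×3408 spans the width: 4544.00 × 1947.43 (×0.9911 from 4585×1965).
So the render's width is 3124.35 × 0.9911 ≈ 3096.41.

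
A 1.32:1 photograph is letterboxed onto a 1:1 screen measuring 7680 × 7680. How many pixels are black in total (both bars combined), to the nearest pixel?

14298764 pixels

1.32:1 (1.320) > 1:1 (1.000), so the photograph fills the width.
The photograph is 7680 / 1.320 ≈ 5818.1818 px tall.
Leftover height: 7680 − 5818.1818 = 1861.8182 px.
Across the 7680-px span: 1861.8182 × 7680 ≈ 14298764 px.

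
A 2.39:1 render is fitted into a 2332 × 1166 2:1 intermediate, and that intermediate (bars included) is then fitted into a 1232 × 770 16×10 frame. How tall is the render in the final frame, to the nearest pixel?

Inside the 2332×1166 canvas the render is width-limited at 2332.00 × 975.73.
2:1 in 1232×770: fills the width, so the intermediate becomes 1232.00 × 616.00 — a scale of ×0.5283.
So the render's height is 975.73 × 0.5283 ≈ 515.48.

515 px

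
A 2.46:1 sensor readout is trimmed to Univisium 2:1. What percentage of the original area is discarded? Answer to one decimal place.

18.7%

Univisium 2:1 is narrower than 2.46:1, so the crop keeps the full height and trims the width.
Fraction kept = (2.000)/(2.460) ≈ 81.30%, so 18.70% is lost.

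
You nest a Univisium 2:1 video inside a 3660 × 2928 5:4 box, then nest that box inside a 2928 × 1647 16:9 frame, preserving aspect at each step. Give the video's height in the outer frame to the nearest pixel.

Inside the 3660×2928 canvas the video is width-limited at 3660.00 × 1830.00.
Second fit — the 5:4 canvas into 2928×1647 spans the height: 2058.75 × 1647.00 (×0.5625 from 3660×2928).
So the video's height is 1830.00 × 0.5625 ≈ 1029.38.

1029 px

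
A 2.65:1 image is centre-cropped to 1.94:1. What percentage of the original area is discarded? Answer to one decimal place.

26.8%

Going from 2.65:1 to 1.94:1 means cutting width while keeping height.
(1.940)/(2.650) ≈ 0.732 of the area survives, leaving 26.79% discarded.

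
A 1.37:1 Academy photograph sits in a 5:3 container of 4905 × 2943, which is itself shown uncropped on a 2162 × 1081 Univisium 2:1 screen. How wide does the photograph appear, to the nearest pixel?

First fit — 1.37:1 Academy into 4905×2943 spans the height: 4031.91 × 2943.00.
Second fit — the 5:3 canvas into 2162×1081 spans the height: 1801.67 × 1081.00 (×0.3673 from 4905×2943).
So the photograph's width is 4031.91 × 0.3673 ≈ 1480.97.

1481 px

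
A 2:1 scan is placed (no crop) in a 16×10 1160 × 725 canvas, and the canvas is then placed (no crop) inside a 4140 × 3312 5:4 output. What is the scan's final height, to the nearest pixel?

Inside the 1160×725 canvas the scan is width-limited at 1160.00 × 580.00.
The 16×10 canvas is width-limited in 4140×3312, giving 4140.00 × 2587.50; scale factor 3.5690.
So the scan's height is 580.00 × 3.5690 ≈ 2070.00.

2070 px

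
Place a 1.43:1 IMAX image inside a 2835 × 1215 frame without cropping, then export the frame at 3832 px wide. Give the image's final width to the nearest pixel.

2348 px

In the 2835×1215 frame the image fills the height: width = 1215 × 1.430 ≈ 1737.45 px.
Resizing to 3832 px wide multiplies everything by 1.3517: 1737.45 → 2348.47 px.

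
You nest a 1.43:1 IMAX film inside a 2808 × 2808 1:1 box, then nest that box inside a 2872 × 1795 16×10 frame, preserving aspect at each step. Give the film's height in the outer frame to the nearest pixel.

1255 px

First fit — 1.43:1 IMAX into 2808×2808 spans the width: 2808.00 × 1963.64.
Second fit — the 1:1 canvas into 2872×1795 spans the height: 1795.00 × 1795.00 (×0.6392 from 2808×2808).
The film scales with it: height 1963.64 × 0.6392 ≈ 1255.24.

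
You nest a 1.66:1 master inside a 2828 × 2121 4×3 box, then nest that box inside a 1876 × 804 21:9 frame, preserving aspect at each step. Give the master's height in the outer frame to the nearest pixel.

First fit — 1.66:1 into 2828×2121 spans the width: 2828.00 × 1703.61.
Second fit — the 4×3 canvas into 1876×804 spans the height: 1072.00 × 804.00 (×0.3791 from 2828×2121).
The master scales with it: height 1703.61 × 0.3791 ≈ 645.78.

646 px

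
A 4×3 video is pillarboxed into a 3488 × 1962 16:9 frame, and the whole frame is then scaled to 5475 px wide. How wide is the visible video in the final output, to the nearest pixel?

4106 px

Fitted into 3488×1962, the video spans the height; its width is 1962 × 4/3 ≈ 2616.00 px.
Scaling 3488 → 5475 is ×1.5697, so the width becomes 2616.00 × 1.5697 ≈ 4106.25 px.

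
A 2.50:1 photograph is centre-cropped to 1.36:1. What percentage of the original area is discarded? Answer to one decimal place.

Going from 2.50:1 to 1.36:1 means cutting width while keeping height.
(1.360)/(2.500) ≈ 0.544 of the area survives, leaving 45.60% discarded.

45.6%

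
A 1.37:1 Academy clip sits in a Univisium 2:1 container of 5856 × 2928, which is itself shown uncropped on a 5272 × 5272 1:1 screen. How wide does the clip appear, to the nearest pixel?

3611 px

1.37:1 Academy in 5856×2928: fills the height, so the clip is 4011.36 × 2928.00.
The Univisium 2:1 canvas is width-limited in 5272×5272, giving 5272.00 × 2636.00; scale factor 0.9003.
Applying the same ×0.9003: 4011.36 → 3611.32.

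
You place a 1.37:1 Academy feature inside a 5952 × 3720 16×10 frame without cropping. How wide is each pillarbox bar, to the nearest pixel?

428 px

1.37:1 Academy (1.370) < 16×10 (1.600), so the feature fills the height.
Content width = 3720 × 1.370 ≈ 5096.40 px.
Leftover width: 5952 − 5096.40 = 855.60 px → 427.80 each side.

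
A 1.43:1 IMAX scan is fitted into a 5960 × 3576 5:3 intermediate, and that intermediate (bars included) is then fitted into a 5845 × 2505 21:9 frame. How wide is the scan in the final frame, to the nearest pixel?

3582 px

First fit — 1.43:1 IMAX into 5960×3576 spans the height: 5113.68 × 3576.00.
The 5:3 canvas is height-limited in 5845×2505, giving 4175.00 × 2505.00; scale factor 0.7005.
So the scan's width is 5113.68 × 0.7005 ≈ 3582.15.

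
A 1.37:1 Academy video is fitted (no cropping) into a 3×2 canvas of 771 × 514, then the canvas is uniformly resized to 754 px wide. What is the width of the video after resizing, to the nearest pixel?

In the 771×514 frame the video fills the height: width = 514 × 1.370 ≈ 704.18 px.
The frame scales by 754/771 = 0.9780; 704.18 × 0.9780 ≈ 688.65 px.

689 px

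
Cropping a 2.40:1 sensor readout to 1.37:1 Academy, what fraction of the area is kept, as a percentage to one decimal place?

57.1%

Going from 2.40:1 to 1.37:1 Academy means cutting width while keeping height.
Fraction kept = (1.370)/(2.400) ≈ 57.08%.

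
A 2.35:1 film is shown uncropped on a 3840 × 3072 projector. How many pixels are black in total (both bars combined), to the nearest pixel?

Since 2.350 > 1.250, the film is width-limited.
Content height = 3840 / 2.350 ≈ 1634.0426 px.
Leftover height: 3072 − 1634.0426 = 1437.9574 px.
Across the 3840-px span: 1437.9574 × 3840 ≈ 5521757 px.

5521757 pixels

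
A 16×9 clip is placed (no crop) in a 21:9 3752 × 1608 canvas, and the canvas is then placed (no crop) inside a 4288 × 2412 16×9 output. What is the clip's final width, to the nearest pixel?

3267 px

Inside the 3752×1608 canvas the clip is height-limited at 2858.67 × 1608.00.
21:9 in 4288×2412: fills the width, so the intermediate becomes 4288.00 × 1837.71 — a scale of ×1.1429.
The clip scales with it: width 2858.67 × 1.1429 ≈ 3267.05.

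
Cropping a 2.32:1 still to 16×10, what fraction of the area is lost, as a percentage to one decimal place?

Going from 2.32:1 to 16×10 means cutting width while keeping height.
(1.600)/(2.320) ≈ 0.690 of the area survives, leaving 31.03% discarded.

31.0%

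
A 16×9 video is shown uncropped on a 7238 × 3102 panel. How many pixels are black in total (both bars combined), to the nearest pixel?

5345780 pixels

16×9 is narrower than 21×9, so it spans the full height.
The video is 3102 × 16/9 ≈ 5514.6667 px wide.
7238 − 5514.6667 = 1723.3333 px of bars.
Bar area = 1723.3333 × 3102 ≈ 5345780 px.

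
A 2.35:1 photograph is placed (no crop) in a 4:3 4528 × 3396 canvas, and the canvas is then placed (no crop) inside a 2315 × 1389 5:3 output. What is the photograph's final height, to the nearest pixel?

Inside the 4528×3396 canvas the photograph is width-limited at 4528.00 × 1926.81.
The 4:3 canvas is height-limited in 2315×1389, giving 1852.00 × 1389.00; scale factor 0.4090.
So the photograph's height is 1926.81 × 0.4090 ≈ 788.09.

788 px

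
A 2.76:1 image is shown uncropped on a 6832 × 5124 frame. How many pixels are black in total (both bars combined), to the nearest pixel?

2.76:1 is wider than 4×3, so it spans the full width.
That makes the image 2475.3623 px tall (6832 / 2.760).
Leftover height: 5124 − 2475.3623 = 2648.6377 px.
Bar area = 2648.6377 × 6832 ≈ 18095493 px.

18095493 pixels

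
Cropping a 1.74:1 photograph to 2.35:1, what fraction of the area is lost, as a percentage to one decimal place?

Going from 1.74:1 to 2.35:1 means cutting height while keeping width.
(1.740)/(2.350) ≈ 0.740 of the area survives, leaving 25.96% discarded.

26.0%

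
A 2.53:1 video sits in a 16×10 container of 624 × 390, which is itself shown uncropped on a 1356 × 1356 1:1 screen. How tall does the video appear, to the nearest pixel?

First fit — 2.53:1 into 624×390 spans the width: 624.00 × 246.64.
Second fit — the 16×10 canvas into 1356×1356 spans the width: 1356.00 × 847.50 (×2.1731 from 624×390).
Applying the same ×2.1731: 246.64 → 535.97.

536 px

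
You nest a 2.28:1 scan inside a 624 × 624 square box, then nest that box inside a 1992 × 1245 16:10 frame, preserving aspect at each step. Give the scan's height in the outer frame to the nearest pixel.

Inside the 624×624 canvas the scan is width-limited at 624.00 × 273.68.
The square canvas is height-limited in 1992×1245, giving 1245.00 × 1245.00; scale factor 1.9952.
Applying the same ×1.9952: 273.68 → 546.05.

546 px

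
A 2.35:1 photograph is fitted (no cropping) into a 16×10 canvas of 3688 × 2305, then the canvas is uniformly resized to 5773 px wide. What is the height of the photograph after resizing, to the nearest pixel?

2457 px

At 3688×2305 the photograph is width-limited, so height = 3688 / 2.350 ≈ 1569.36 px.
Resizing to 5773 px wide multiplies everything by 1.5653: 1569.36 → 2456.60 px.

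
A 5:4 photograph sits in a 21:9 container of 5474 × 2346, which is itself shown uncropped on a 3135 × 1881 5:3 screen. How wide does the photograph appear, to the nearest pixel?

1679 px

Inside the 5474×2346 canvas the photograph is height-limited at 2932.50 × 2346.00.
Second fit — the 21:9 canvas into 3135×1881 spans the width: 3135.00 × 1343.57 (×0.5727 from 5474×2346).
The photograph scales with it: width 2932.50 × 0.5727 ≈ 1679.46.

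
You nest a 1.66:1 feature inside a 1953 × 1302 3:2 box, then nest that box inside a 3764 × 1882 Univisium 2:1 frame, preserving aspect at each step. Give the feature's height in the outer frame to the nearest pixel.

1701 px

First fit — 1.66:1 into 1953×1302 spans the width: 1953.00 × 1176.51.
The 3:2 canvas is height-limited in 3764×1882, giving 2823.00 × 1882.00; scale factor 1.4455.
Applying the same ×1.4455: 1176.51 → 1700.60.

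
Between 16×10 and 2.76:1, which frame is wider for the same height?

2.76:1

16×10 = 1.6 and 2.76; 2.76 > 1.6.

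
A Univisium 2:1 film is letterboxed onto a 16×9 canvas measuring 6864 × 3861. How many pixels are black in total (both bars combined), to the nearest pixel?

Since 2.000 > 1.778, the film is width-limited.
Content height = 6864 × 1/2 ≈ 3432.0000 px.
Black = 3861 − 3432.0000 = 429.0000 px.
Across the 6864-px span: 429.0000 × 6864 ≈ 2944656 px.

2944656 pixels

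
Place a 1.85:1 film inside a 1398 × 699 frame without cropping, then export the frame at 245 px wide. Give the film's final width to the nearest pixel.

In the 1398×699 frame the film fills the height: width = 699 × 1.850 ≈ 1293.15 px.
The frame scales by 245/1398 = 0.1753; 1293.15 × 0.1753 ≈ 226.62 px.

227 px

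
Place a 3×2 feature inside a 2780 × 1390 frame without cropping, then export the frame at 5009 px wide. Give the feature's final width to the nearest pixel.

3757 px

At 2780×1390 the feature is height-limited, so width = 1390 × 3/2 ≈ 2085.00 px.
Resizing to 5009 px wide multiplies everything by 1.8018: 2085.00 → 3756.75 px.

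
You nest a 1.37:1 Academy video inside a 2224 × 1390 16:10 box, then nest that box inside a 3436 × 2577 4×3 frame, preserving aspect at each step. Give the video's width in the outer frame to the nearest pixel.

2942 px

Inside the 2224×1390 canvas the video is height-limited at 1904.30 × 1390.00.
Second fit — the 16:10 canvas into 3436×2577 spans the width: 3436.00 × 2147.50 (×1.5450 from 2224×1390).
So the video's width is 1904.30 × 1.5450 ≈ 2942.07.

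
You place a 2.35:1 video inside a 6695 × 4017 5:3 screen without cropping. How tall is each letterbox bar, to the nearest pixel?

584 px

2.35:1 is wider than 5:3, so it spans the full width.
Content height = 6695 / 2.350 ≈ 2848.94 px.
4017 − 2848.94 = 1168.06 px of bars (584.03 each).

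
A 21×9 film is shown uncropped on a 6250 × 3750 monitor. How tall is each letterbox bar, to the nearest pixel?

21×9 (2.333) > 5:3 (1.667), so the film fills the width.
The film is 6250 × 9/21 ≈ 2678.57 px tall.
3750 − 2678.57 = 1071.43 px of bars (535.71 each).

536 px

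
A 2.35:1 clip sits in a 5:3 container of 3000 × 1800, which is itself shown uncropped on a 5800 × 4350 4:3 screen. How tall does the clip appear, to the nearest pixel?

2468 px

First fit — 2.35:1 into 3000×1800 spans the width: 3000.00 × 1276.60.
5:3 in 5800×4350: fills the width, so the intermediate becomes 5800.00 × 3480.00 — a scale of ×1.9333.
So the clip's height is 1276.60 × 1.9333 ≈ 2468.09.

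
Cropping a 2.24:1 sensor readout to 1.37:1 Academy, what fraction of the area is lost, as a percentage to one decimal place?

38.8%

Going from 2.24:1 to 1.37:1 Academy means cutting width while keeping height.
(1.370)/(2.240) ≈ 0.612 of the area survives, leaving 38.84% discarded.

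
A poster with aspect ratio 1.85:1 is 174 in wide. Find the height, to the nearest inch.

At 1.85:1, 174 / 1.850 ≈ 94.05.

94 in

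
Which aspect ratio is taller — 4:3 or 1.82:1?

4:3 = 1.333 and 1.82; 1.82 > 1.333. The smaller width-to-height ratio is the taller frame.

4:3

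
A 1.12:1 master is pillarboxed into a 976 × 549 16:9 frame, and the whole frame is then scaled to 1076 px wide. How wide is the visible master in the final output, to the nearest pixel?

678 px

In the 976×549 frame the master fills the height: width = 549 × 1.120 ≈ 614.88 px.
The frame scales by 1076/976 = 1.1025; 614.88 × 1.1025 ≈ 677.88 px.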